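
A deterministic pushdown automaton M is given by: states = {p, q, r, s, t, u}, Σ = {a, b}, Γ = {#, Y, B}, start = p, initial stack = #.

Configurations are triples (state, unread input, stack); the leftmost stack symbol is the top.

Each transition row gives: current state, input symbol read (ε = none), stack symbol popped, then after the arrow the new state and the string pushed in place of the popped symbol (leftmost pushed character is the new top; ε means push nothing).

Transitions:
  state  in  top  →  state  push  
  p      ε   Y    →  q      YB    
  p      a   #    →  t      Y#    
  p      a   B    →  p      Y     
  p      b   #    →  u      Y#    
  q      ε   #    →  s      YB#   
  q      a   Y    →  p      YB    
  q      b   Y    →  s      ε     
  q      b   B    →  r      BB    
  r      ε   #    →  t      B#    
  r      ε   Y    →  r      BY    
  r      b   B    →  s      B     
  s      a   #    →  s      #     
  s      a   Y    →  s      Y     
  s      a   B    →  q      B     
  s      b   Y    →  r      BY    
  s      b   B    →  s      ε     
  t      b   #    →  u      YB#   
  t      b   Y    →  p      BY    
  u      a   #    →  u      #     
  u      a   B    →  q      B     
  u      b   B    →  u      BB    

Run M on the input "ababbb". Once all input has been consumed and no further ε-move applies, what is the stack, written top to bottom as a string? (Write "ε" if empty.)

(p, ababbb, #)
  read a, top #: go to t, push Y# → (t, babbb, Y#)
  read b, top Y: go to p, push BY → (p, abbb, BY#)
  read a, top B: go to p, push Y → (p, bbb, YY#)
  ε-move, top Y: go to q, push YB → (q, bbb, YBY#)
  read b, top Y: go to s, push ε → (s, bb, BY#)
  read b, top B: go to s, push ε → (s, b, Y#)
  read b, top Y: go to r, push BY → (r, ε, BY#)
All input consumed in state r with stack BY#.

BY#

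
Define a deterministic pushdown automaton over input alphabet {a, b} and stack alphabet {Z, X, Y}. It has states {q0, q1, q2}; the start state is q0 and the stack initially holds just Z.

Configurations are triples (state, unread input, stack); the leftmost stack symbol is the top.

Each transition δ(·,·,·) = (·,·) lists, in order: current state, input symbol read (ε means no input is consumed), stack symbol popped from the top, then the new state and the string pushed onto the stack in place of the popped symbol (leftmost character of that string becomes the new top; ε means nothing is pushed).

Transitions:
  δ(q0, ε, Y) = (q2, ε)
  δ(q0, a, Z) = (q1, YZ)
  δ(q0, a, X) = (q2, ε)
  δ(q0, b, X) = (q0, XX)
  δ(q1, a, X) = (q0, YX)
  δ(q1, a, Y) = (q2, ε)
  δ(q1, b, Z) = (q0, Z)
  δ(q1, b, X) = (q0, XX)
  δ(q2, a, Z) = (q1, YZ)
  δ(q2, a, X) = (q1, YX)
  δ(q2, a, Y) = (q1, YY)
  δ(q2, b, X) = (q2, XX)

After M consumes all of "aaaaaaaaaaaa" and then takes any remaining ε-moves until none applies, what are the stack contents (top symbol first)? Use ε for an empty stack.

(q0, aaaaaaaaaaaa, Z)
  read a, top Z: go to q1, push YZ → (q1, aaaaaaaaaaa, YZ)
  read a, top Y: go to q2, push ε → (q2, aaaaaaaaaa, Z)
  read a, top Z: go to q1, push YZ → (q1, aaaaaaaaa, YZ)
  read a, top Y: go to q2, push ε → (q2, aaaaaaaa, Z)
  read a, top Z: go to q1, push YZ → (q1, aaaaaaa, YZ)
  read a, top Y: go to q2, push ε → (q2, aaaaaa, Z)
  read a, top Z: go to q1, push YZ → (q1, aaaaa, YZ)
  read a, top Y: go to q2, push ε → (q2, aaaa, Z)
  read a, top Z: go to q1, push YZ → (q1, aaa, YZ)
  read a, top Y: go to q2, push ε → (q2, aa, Z)
  read a, top Z: go to q1, push YZ → (q1, a, YZ)
  read a, top Y: go to q2, push ε → (q2, ε, Z)
All input consumed in state q2 with stack Z.

Z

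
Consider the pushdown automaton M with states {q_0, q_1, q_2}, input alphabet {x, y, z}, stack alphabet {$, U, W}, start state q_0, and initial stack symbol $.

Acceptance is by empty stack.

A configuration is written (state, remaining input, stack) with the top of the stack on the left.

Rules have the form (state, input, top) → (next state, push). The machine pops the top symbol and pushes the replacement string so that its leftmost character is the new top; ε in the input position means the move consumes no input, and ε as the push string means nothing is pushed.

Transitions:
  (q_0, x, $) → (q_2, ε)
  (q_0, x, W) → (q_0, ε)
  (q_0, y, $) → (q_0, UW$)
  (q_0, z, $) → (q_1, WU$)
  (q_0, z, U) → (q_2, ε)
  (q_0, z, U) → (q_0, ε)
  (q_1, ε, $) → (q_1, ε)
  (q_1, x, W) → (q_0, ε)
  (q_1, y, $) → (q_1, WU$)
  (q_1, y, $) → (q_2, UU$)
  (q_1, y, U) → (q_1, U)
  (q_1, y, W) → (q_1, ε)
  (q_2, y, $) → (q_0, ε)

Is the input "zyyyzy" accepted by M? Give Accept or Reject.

Reject

No computation consumes all input and empties the stack.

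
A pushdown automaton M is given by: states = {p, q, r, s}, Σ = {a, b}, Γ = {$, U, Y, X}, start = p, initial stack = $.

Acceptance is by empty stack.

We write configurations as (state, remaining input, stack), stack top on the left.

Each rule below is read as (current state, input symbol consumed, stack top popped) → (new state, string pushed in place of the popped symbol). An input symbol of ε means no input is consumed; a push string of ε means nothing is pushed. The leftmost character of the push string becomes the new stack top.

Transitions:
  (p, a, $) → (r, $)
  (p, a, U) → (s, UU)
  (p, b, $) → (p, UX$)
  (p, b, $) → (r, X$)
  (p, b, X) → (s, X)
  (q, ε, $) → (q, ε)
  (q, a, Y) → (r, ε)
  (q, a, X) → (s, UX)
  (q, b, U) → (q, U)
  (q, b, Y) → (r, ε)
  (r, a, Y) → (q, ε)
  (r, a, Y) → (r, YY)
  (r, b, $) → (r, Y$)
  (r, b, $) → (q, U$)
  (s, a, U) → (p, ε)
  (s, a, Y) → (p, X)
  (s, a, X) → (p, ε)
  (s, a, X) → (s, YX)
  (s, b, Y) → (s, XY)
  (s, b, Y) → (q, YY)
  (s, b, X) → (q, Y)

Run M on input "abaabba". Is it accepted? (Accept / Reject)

Accept

One accepting computation: (p, abaabba, $) ⊢ (r, baabba, $) ⊢ (r, aabba, Y$) ⊢ (r, abba, YY$) ⊢ (q, bba, Y$) ⊢ (r, ba, $) ⊢ (r, a, Y$) ⊢ (q, ε, $) ⊢ (q, ε, ε)
All input consumed and the stack is empty.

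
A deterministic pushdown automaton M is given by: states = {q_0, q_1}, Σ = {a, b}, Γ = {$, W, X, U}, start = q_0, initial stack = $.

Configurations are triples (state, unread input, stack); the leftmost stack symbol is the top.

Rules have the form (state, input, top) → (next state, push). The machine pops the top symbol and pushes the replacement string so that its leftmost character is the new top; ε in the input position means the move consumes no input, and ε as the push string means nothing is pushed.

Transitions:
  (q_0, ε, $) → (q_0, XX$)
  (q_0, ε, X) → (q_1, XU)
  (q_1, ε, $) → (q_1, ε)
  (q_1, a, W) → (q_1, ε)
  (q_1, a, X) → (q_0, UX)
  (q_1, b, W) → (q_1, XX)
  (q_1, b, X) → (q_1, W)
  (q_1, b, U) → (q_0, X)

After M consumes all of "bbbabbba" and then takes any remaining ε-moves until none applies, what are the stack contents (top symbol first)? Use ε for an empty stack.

(q_0, bbbabbba, $) ⊢ (q_0, bbbabbba, XX$) ⊢ (q_1, bbbabbba, XUX$) ⊢ (q_1, bbabbba, WUX$) ⊢ (q_1, babbba, XXUX$) ⊢ (q_1, abbba, WXUX$) ⊢ (q_1, bbba, XUX$) ⊢ (q_1, bba, WUX$) ⊢ (q_1, ba, XXUX$) ⊢ (q_1, a, WXUX$) ⊢ (q_1, ε, XUX$)
All input consumed in state q_1 with stack XUX$.

XUX$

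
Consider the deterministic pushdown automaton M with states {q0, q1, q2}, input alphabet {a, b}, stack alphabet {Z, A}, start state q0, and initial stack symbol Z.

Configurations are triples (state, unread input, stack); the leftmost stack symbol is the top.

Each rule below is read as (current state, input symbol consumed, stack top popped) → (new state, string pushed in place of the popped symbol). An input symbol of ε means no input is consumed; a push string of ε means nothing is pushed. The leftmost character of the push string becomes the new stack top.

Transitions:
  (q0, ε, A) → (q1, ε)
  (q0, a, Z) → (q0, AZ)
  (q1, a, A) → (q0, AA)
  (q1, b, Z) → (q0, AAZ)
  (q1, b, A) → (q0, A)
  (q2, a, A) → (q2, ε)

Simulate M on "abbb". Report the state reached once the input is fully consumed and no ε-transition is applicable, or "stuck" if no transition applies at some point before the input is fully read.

(q0, abbb, Z) ⊢ (q0, bbb, AZ) ⊢ (q1, bbb, Z) ⊢ (q0, bb, AAZ) ⊢ (q1, bb, AZ) ⊢ (q0, b, AZ) ⊢ (q1, b, Z) ⊢ (q0, ε, AAZ) ⊢ (q1, ε, AZ)
All input consumed; M is in state q1.

q1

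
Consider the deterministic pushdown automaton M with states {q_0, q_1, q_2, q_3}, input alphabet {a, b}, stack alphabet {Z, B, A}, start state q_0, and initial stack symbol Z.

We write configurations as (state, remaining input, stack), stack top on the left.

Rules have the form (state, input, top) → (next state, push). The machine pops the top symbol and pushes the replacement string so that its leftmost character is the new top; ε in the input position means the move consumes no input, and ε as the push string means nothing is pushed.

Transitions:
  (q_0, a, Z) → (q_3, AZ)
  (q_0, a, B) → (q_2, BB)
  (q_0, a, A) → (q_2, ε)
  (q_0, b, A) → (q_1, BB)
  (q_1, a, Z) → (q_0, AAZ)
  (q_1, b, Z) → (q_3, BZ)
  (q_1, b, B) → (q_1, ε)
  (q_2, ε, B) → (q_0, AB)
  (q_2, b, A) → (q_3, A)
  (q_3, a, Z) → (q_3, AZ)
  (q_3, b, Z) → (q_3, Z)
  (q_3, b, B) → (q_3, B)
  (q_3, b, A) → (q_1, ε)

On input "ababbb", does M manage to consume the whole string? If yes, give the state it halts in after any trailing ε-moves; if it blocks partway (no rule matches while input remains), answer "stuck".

(q_0, ababbb, Z) ⊢ (q_3, babbb, AZ) ⊢ (q_1, abbb, Z) ⊢ (q_0, bbb, AAZ) ⊢ (q_1, bb, BBAZ) ⊢ (q_1, b, BAZ) ⊢ (q_1, ε, AZ)
All input consumed; M is in state q_1.

q_1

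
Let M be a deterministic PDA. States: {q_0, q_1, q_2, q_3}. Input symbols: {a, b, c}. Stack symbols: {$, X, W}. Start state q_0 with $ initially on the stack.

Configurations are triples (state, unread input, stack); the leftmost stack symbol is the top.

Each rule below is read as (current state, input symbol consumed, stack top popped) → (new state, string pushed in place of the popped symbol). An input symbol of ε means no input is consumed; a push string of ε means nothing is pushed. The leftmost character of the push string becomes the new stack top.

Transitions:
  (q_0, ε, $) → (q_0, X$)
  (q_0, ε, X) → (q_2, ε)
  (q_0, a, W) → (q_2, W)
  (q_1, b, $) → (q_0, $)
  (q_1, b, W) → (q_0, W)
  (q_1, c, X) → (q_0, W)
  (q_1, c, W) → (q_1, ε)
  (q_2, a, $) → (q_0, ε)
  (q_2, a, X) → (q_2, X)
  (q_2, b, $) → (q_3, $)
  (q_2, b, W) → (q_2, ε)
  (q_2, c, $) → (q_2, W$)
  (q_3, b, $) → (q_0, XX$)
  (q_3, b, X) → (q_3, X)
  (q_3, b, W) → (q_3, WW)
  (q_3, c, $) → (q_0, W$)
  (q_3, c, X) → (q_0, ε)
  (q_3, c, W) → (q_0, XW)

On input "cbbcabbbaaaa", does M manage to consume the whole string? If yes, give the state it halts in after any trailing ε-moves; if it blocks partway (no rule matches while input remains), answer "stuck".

q_2

(q_0, cbbcabbbaaaa, $)
  ε-move, top $: go to q_0, push X$ → (q_0, cbbcabbbaaaa, X$)
  ε-move, top X: go to q_2, push ε → (q_2, cbbcabbbaaaa, $)
  read c, top $: go to q_2, push W$ → (q_2, bbcabbbaaaa, W$)
  read b, top W: go to q_2, push ε → (q_2, bcabbbaaaa, $)
  read b, top $: go to q_3, push $ → (q_3, cabbbaaaa, $)
  read c, top $: go to q_0, push W$ → (q_0, abbbaaaa, W$)
  read a, top W: go to q_2, push W → (q_2, bbbaaaa, W$)
  read b, top W: go to q_2, push ε → (q_2, bbaaaa, $)
  read b, top $: go to q_3, push $ → (q_3, baaaa, $)
  read b, top $: go to q_0, push XX$ → (q_0, aaaa, XX$)
  ε-move, top X: go to q_2, push ε → (q_2, aaaa, X$)
  read a, top X: go to q_2, push X → (q_2, aaa, X$)
  read a, top X: go to q_2, push X → (q_2, aa, X$)
  read a, top X: go to q_2, push X → (q_2, a, X$)
  read a, top X: go to q_2, push X → (q_2, ε, X$)
All input consumed; M is in state q_2.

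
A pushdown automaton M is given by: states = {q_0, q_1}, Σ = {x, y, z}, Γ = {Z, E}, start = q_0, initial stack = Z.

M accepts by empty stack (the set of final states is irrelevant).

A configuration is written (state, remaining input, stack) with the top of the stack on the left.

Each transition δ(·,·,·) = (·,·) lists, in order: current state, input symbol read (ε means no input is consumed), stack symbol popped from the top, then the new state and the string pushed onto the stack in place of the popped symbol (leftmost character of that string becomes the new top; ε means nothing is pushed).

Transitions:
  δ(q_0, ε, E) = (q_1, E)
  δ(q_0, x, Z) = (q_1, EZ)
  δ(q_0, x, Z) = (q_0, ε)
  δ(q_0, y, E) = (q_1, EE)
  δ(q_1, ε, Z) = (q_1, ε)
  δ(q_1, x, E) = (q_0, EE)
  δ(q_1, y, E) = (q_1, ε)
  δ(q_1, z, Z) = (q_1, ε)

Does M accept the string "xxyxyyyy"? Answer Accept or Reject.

Accept

One accepting computation: (q_0, xxyxyyyy, Z) ⊢ (q_1, xyxyyyy, EZ) ⊢ (q_0, yxyyyy, EEZ) ⊢ (q_1, yxyyyy, EEZ) ⊢ (q_1, xyyyy, EZ) ⊢ (q_0, yyyy, EEZ) ⊢ (q_1, yyy, EEEZ) ⊢ (q_1, yy, EEZ) ⊢ (q_1, y, EZ) ⊢ (q_1, ε, Z) ⊢ (q_1, ε, ε)
All input consumed and the stack is empty.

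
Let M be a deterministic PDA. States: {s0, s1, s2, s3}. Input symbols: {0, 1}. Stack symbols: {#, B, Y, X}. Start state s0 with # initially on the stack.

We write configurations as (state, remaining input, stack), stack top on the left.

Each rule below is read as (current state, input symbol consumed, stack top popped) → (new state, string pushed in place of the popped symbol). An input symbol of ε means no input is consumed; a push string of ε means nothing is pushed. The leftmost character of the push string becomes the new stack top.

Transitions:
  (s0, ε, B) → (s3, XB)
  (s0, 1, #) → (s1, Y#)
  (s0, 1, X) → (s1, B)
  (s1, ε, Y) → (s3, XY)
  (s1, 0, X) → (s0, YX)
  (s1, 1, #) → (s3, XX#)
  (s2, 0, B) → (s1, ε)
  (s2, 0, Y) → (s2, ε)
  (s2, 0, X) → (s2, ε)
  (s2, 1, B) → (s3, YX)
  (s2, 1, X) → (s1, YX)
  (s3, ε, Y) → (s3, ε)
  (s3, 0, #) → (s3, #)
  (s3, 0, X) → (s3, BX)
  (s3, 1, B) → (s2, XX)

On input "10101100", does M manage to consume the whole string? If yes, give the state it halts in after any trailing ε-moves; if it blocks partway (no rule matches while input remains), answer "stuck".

(s0, 10101100, #) ⊢ (s1, 0101100, Y#) ⊢ (s3, 0101100, XY#) ⊢ (s3, 101100, BXY#) ⊢ (s2, 01100, XXXY#) ⊢ (s2, 1100, XXY#) ⊢ (s1, 100, YXXY#) ⊢ (s3, 100, XYXXY#)
No transition for (s3, 1, top X); M blocks with input 100 remaining.

stuck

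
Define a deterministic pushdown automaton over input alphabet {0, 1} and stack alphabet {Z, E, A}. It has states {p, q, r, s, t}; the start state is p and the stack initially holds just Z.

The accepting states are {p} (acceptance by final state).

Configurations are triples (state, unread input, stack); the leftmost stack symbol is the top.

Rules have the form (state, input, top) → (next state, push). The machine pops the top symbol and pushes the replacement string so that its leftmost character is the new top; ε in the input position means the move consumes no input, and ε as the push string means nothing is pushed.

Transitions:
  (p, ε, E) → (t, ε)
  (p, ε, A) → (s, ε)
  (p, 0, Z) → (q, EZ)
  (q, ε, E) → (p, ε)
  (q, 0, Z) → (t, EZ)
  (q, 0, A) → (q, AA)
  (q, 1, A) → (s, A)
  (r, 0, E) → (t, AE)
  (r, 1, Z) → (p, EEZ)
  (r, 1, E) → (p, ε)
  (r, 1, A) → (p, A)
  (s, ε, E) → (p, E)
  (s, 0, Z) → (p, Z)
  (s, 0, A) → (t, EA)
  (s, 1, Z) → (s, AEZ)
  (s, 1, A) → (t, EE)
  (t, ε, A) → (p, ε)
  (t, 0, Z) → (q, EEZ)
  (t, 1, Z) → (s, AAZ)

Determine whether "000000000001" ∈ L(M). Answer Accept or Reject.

(p, 000000000001, Z)
  read 0, top Z: go to q, push EZ → (q, 00000000001, EZ)
  ε-move, top E: go to p, push ε → (p, 00000000001, Z)
  read 0, top Z: go to q, push EZ → (q, 0000000001, EZ)
  ε-move, top E: go to p, push ε → (p, 0000000001, Z)
  read 0, top Z: go to q, push EZ → (q, 000000001, EZ)
  ε-move, top E: go to p, push ε → (p, 000000001, Z)
  read 0, top Z: go to q, push EZ → (q, 00000001, EZ)
  ε-move, top E: go to p, push ε → (p, 00000001, Z)
  read 0, top Z: go to q, push EZ → (q, 0000001, EZ)
  ε-move, top E: go to p, push ε → (p, 0000001, Z)
  read 0, top Z: go to q, push EZ → (q, 000001, EZ)
  ε-move, top E: go to p, push ε → (p, 000001, Z)
  read 0, top Z: go to q, push EZ → (q, 00001, EZ)
  ε-move, top E: go to p, push ε → (p, 00001, Z)
  read 0, top Z: go to q, push EZ → (q, 0001, EZ)
  ε-move, top E: go to p, push ε → (p, 0001, Z)
  read 0, top Z: go to q, push EZ → (q, 001, EZ)
  ε-move, top E: go to p, push ε → (p, 001, Z)
  read 0, top Z: go to q, push EZ → (q, 01, EZ)
  ε-move, top E: go to p, push ε → (p, 01, Z)
  read 0, top Z: go to q, push EZ → (q, 1, EZ)
  ε-move, top E: go to p, push ε → (p, 1, Z)
No transition applies at (p, 1, Z); input not fully consumed.

Reject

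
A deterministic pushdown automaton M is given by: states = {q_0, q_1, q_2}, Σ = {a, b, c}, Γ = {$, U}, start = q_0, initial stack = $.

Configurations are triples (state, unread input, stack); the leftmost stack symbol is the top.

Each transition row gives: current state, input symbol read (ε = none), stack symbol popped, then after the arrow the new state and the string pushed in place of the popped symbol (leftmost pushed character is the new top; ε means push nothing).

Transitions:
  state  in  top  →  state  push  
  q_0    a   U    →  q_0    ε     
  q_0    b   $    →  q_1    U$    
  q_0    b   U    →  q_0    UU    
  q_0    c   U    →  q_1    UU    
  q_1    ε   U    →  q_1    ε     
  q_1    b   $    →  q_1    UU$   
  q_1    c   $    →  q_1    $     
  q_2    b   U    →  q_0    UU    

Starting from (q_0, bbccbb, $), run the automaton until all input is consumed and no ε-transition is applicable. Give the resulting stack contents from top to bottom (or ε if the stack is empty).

(q_0, bbccbb, $)
  read b, top $: go to q_1, push U$ → (q_1, bccbb, U$)
  ε-move, top U: go to q_1, push ε → (q_1, bccbb, $)
  read b, top $: go to q_1, push UU$ → (q_1, ccbb, UU$)
  ε-move, top U: go to q_1, push ε → (q_1, ccbb, U$)
  ε-move, top U: go to q_1, push ε → (q_1, ccbb, $)
  read c, top $: go to q_1, push $ → (q_1, cbb, $)
  read c, top $: go to q_1, push $ → (q_1, bb, $)
  read b, top $: go to q_1, push UU$ → (q_1, b, UU$)
  ε-move, top U: go to q_1, push ε → (q_1, b, U$)
  ε-move, top U: go to q_1, push ε → (q_1, b, $)
  read b, top $: go to q_1, push UU$ → (q_1, ε, UU$)
  ε-move, top U: go to q_1, push ε → (q_1, ε, U$)
  ε-move, top U: go to q_1, push ε → (q_1, ε, $)
All input consumed in state q_1 with stack $.

$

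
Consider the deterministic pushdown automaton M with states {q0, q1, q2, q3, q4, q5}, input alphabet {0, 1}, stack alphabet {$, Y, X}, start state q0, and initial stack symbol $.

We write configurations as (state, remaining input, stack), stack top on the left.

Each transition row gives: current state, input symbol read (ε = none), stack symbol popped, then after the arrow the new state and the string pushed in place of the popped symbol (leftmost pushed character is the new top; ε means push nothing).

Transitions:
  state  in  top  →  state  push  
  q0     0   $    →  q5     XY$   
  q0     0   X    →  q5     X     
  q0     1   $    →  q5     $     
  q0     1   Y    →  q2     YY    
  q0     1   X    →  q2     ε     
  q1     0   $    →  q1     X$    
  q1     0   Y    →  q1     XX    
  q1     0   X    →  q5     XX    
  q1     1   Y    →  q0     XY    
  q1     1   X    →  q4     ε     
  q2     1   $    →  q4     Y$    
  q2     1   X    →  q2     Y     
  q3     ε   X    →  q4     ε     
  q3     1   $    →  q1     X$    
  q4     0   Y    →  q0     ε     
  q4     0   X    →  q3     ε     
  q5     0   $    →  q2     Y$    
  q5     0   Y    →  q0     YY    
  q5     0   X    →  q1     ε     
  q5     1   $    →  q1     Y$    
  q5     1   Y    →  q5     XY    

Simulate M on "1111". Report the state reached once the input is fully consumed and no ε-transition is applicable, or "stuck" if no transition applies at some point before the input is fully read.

(q0, 1111, $)
  read 1, top $: go to q5, push $ → (q5, 111, $)
  read 1, top $: go to q1, push Y$ → (q1, 11, Y$)
  read 1, top Y: go to q0, push XY → (q0, 1, XY$)
  read 1, top X: go to q2, push ε → (q2, ε, Y$)
All input consumed; M is in state q2.

q2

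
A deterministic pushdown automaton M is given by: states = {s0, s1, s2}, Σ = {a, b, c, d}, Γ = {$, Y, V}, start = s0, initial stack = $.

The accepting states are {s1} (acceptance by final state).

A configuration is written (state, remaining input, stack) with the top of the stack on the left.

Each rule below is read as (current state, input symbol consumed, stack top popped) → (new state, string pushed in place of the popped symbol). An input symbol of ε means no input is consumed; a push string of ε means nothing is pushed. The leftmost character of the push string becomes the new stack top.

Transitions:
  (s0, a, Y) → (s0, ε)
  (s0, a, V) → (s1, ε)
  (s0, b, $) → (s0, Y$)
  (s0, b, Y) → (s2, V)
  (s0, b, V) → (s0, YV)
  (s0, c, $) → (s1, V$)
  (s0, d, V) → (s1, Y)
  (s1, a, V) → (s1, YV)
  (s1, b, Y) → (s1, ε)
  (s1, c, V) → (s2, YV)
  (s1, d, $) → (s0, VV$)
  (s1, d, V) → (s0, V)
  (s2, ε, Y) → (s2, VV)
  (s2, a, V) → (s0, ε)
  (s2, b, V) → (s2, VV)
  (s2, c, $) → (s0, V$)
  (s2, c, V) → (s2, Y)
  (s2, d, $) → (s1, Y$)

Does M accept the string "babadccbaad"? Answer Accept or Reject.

(s0, babadccbaad, $)
  read b, top $: go to s0, push Y$ → (s0, abadccbaad, Y$)
  read a, top Y: go to s0, push ε → (s0, badccbaad, $)
  read b, top $: go to s0, push Y$ → (s0, adccbaad, Y$)
  read a, top Y: go to s0, push ε → (s0, dccbaad, $)
No transition applies at (s0, dccbaad, $); input not fully consumed.

Reject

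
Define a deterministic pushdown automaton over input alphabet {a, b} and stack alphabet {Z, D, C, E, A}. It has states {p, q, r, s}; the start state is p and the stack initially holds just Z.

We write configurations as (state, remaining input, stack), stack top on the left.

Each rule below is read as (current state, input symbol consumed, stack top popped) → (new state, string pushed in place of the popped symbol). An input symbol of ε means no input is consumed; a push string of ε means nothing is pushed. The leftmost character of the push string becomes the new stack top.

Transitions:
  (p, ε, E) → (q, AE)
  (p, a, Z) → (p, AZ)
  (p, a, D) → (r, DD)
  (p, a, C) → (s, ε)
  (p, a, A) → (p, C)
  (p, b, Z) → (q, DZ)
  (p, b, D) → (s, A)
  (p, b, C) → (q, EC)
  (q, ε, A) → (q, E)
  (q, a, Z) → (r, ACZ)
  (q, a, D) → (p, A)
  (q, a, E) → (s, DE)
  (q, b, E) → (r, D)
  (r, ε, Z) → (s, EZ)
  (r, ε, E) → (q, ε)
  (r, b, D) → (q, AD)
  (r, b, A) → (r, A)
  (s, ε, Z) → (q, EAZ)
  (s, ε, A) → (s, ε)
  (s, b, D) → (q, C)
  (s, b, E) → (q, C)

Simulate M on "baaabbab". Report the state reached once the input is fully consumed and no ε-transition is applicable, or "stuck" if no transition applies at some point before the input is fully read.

q

(p, baaabbab, Z)
  read b, top Z: go to q, push DZ → (q, aaabbab, DZ)
  read a, top D: go to p, push A → (p, aabbab, AZ)
  read a, top A: go to p, push C → (p, abbab, CZ)
  read a, top C: go to s, push ε → (s, bbab, Z)
  ε-move, top Z: go to q, push EAZ → (q, bbab, EAZ)
  read b, top E: go to r, push D → (r, bab, DAZ)
  read b, top D: go to q, push AD → (q, ab, ADAZ)
  ε-move, top A: go to q, push E → (q, ab, EDAZ)
  read a, top E: go to s, push DE → (s, b, DEDAZ)
  read b, top D: go to q, push C → (q, ε, CEDAZ)
All input consumed; M is in state q.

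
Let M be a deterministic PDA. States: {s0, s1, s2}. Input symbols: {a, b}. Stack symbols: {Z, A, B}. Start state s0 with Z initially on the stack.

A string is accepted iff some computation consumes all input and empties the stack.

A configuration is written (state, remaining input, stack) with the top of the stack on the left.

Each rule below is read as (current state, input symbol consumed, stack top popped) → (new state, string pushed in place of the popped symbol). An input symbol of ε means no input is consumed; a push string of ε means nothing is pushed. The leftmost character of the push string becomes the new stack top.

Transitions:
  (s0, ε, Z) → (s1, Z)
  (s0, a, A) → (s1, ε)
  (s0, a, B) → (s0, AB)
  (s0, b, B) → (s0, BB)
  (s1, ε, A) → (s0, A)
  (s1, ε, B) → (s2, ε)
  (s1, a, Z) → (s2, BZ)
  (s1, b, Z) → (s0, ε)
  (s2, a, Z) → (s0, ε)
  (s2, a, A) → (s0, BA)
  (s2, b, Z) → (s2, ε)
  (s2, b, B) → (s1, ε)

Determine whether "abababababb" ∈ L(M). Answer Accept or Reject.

Accept

(s0, abababababb, Z) ⊢ (s1, abababababb, Z) ⊢ (s2, bababababb, BZ) ⊢ (s1, ababababb, Z) ⊢ (s2, babababb, BZ) ⊢ (s1, abababb, Z) ⊢ (s2, bababb, BZ) ⊢ (s1, ababb, Z) ⊢ (s2, babb, BZ) ⊢ (s1, abb, Z) ⊢ (s2, bb, BZ) ⊢ (s1, b, Z) ⊢ (s0, ε, ε)
All input consumed and the stack is empty.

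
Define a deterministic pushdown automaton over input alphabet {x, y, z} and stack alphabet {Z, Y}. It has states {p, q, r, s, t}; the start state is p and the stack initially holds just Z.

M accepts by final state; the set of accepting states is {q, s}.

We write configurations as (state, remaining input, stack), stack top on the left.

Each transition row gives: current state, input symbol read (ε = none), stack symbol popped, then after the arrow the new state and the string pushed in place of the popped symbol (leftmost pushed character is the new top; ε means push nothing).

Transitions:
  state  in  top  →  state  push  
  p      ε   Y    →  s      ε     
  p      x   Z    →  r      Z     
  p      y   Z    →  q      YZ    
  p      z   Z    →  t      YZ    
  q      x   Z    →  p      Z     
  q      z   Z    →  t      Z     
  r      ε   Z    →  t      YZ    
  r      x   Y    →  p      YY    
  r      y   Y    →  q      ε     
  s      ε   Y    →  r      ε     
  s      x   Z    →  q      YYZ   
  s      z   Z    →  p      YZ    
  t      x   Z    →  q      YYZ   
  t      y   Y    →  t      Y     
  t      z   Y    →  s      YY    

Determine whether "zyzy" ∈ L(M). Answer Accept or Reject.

(p, zyzy, Z)
  read z, top Z: go to t, push YZ → (t, yzy, YZ)
  read y, top Y: go to t, push Y → (t, zy, YZ)
  read z, top Y: go to s, push YY → (s, y, YYZ)
  ε-move, top Y: go to r, push ε → (r, y, YZ)
  read y, top Y: go to q, push ε → (q, ε, Z)
All input consumed; state q ∈ F.

Accept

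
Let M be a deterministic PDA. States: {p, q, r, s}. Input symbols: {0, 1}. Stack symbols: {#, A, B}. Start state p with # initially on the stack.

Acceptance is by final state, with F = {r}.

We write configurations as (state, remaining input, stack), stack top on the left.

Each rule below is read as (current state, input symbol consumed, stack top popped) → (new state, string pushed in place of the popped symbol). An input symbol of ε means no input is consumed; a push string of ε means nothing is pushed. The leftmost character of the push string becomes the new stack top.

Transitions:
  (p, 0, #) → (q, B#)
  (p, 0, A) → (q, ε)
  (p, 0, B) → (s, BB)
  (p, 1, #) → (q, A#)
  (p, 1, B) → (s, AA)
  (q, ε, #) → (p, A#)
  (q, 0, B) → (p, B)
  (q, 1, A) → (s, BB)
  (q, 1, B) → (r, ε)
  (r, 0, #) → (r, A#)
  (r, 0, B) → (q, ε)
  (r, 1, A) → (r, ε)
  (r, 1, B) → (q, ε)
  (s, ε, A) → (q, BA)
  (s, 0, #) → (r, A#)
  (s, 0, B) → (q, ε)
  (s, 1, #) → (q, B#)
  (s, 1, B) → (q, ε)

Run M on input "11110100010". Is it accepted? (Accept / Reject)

Reject

(p, 11110100010, #)
  read 1, top #: go to q, push A# → (q, 1110100010, A#)
  read 1, top A: go to s, push BB → (s, 110100010, BB#)
  read 1, top B: go to q, push ε → (q, 10100010, B#)
  read 1, top B: go to r, push ε → (r, 0100010, #)
  read 0, top #: go to r, push A# → (r, 100010, A#)
  read 1, top A: go to r, push ε → (r, 00010, #)
  read 0, top #: go to r, push A# → (r, 0010, A#)
No transition applies at (r, 0010, A#); input not fully consumed.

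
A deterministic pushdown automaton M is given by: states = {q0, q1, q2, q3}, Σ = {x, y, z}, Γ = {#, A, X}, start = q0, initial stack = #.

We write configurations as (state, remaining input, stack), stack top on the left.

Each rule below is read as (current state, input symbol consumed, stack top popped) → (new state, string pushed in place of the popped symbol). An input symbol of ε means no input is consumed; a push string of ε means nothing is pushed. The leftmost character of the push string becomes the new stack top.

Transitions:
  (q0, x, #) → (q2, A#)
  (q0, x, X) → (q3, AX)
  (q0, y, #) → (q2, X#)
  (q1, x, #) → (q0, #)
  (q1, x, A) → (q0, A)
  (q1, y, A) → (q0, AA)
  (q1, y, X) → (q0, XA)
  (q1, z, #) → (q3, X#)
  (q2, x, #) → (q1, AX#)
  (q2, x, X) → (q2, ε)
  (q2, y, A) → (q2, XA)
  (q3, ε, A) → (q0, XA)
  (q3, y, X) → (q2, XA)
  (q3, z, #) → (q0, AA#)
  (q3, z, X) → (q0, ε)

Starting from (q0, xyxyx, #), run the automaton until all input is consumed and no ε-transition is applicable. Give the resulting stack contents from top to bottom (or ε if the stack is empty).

A#

(q0, xyxyx, #)
  read x, top #: go to q2, push A# → (q2, yxyx, A#)
  read y, top A: go to q2, push XA → (q2, xyx, XA#)
  read x, top X: go to q2, push ε → (q2, yx, A#)
  read y, top A: go to q2, push XA → (q2, x, XA#)
  read x, top X: go to q2, push ε → (q2, ε, A#)
All input consumed in state q2 with stack A#.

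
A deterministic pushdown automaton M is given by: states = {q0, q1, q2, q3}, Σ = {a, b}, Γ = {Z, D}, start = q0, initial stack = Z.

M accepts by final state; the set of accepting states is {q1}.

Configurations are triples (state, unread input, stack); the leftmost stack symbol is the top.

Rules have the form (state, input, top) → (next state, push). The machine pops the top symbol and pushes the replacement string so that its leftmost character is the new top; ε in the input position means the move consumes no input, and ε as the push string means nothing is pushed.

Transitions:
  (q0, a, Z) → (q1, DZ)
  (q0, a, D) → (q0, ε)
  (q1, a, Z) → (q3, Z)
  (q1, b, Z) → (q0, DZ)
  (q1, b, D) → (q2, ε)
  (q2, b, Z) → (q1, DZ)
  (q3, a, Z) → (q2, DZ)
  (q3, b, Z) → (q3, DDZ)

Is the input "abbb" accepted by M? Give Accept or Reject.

Reject

(q0, abbb, Z) ⊢ (q1, bbb, DZ) ⊢ (q2, bb, Z) ⊢ (q1, b, DZ) ⊢ (q2, ε, Z)
All input consumed; state q2 ∉ F and no further ε-move applies.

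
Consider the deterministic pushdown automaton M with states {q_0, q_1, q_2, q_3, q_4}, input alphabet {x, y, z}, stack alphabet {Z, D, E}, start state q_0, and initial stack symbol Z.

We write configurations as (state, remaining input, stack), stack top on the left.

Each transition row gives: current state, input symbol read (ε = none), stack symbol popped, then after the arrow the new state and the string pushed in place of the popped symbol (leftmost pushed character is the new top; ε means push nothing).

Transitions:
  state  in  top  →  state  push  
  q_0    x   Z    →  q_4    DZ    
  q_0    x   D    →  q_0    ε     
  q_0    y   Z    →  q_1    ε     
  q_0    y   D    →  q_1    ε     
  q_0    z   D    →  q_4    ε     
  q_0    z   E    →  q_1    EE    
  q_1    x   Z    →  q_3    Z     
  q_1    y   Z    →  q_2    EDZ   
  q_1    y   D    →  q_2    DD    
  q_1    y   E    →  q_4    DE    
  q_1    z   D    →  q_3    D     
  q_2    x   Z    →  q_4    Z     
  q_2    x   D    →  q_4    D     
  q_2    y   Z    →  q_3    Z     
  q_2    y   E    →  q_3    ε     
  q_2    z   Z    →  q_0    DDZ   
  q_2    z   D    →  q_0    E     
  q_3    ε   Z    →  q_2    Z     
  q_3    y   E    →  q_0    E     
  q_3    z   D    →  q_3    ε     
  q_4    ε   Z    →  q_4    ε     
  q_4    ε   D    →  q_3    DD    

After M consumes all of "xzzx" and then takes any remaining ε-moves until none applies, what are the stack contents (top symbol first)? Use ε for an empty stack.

(q_0, xzzx, Z) ⊢ (q_4, zzx, DZ) ⊢ (q_3, zzx, DDZ) ⊢ (q_3, zx, DZ) ⊢ (q_3, x, Z) ⊢ (q_2, x, Z) ⊢ (q_4, ε, Z) ⊢ (q_4, ε, ε)
All input consumed in state q_4 with stack ε.

ε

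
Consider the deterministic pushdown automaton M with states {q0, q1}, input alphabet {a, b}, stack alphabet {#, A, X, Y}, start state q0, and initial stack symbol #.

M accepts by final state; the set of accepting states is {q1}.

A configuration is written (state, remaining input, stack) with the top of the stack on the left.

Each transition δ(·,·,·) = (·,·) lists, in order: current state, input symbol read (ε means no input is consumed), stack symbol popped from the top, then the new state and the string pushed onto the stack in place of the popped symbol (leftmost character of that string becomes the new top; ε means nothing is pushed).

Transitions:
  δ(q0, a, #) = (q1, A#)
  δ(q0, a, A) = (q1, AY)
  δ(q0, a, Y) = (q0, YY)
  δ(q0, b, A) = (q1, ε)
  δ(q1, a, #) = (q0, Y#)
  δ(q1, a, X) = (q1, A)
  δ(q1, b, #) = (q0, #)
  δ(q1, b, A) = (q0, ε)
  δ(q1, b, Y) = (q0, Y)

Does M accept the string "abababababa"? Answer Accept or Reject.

Accept

(q0, abababababa, #) ⊢ (q1, bababababa, A#) ⊢ (q0, ababababa, #) ⊢ (q1, babababa, A#) ⊢ (q0, abababa, #) ⊢ (q1, bababa, A#) ⊢ (q0, ababa, #) ⊢ (q1, baba, A#) ⊢ (q0, aba, #) ⊢ (q1, ba, A#) ⊢ (q0, a, #) ⊢ (q1, ε, A#)
All input consumed; state q1 ∈ F.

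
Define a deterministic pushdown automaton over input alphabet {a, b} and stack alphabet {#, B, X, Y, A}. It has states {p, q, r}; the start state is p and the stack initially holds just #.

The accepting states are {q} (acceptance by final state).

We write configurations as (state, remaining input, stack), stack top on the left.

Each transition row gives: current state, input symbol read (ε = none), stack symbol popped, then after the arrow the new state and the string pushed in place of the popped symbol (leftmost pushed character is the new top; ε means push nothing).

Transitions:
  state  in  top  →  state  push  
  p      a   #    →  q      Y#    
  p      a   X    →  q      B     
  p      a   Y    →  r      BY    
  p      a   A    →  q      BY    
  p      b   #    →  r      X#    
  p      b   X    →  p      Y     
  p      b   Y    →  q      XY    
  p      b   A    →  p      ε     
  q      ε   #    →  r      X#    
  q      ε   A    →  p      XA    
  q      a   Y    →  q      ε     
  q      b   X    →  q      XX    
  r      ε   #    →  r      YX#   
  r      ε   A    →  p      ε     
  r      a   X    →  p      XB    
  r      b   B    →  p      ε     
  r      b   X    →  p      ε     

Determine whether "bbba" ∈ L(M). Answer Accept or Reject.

(p, bbba, #) ⊢ (r, bba, X#) ⊢ (p, ba, #) ⊢ (r, a, X#) ⊢ (p, ε, XB#)
All input consumed; state p ∉ F and no further ε-move applies.

Reject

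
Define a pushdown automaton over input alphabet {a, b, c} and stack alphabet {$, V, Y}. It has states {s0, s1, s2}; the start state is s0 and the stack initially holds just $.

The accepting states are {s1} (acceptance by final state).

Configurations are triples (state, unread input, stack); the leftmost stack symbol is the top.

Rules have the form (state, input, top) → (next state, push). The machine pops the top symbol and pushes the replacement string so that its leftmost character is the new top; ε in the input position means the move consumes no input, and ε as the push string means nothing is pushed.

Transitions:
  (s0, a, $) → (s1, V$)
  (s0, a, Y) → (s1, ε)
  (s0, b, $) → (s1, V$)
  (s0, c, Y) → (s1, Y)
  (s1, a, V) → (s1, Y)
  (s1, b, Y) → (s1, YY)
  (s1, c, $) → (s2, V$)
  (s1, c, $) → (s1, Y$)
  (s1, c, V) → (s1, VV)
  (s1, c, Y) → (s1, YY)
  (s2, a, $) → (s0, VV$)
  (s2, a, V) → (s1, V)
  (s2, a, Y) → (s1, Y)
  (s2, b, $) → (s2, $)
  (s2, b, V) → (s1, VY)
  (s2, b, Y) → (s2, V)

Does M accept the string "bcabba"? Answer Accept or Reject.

No computation consumes all input and reaches a final state.

Reject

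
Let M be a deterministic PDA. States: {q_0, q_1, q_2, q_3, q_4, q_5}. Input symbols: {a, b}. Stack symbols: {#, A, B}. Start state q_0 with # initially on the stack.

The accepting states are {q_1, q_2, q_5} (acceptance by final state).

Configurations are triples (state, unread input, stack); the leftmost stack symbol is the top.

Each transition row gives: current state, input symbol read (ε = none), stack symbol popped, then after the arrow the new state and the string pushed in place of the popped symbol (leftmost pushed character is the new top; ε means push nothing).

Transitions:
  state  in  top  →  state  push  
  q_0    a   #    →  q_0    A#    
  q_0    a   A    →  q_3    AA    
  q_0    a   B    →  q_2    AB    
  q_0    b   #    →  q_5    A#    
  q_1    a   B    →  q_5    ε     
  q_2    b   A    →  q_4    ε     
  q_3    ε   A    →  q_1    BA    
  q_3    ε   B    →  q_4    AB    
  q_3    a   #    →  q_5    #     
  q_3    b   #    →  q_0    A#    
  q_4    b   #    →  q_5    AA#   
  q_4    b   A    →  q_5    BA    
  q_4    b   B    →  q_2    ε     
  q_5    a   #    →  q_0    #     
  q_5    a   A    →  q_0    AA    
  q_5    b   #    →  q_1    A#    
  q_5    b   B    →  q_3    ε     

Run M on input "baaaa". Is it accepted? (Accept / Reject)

(q_0, baaaa, #) ⊢ (q_5, aaaa, A#) ⊢ (q_0, aaa, AA#) ⊢ (q_3, aa, AAA#) ⊢ (q_1, aa, BAAA#) ⊢ (q_5, a, AAA#) ⊢ (q_0, ε, AAAA#)
All input consumed; state q_0 ∉ F and no further ε-move applies.

Reject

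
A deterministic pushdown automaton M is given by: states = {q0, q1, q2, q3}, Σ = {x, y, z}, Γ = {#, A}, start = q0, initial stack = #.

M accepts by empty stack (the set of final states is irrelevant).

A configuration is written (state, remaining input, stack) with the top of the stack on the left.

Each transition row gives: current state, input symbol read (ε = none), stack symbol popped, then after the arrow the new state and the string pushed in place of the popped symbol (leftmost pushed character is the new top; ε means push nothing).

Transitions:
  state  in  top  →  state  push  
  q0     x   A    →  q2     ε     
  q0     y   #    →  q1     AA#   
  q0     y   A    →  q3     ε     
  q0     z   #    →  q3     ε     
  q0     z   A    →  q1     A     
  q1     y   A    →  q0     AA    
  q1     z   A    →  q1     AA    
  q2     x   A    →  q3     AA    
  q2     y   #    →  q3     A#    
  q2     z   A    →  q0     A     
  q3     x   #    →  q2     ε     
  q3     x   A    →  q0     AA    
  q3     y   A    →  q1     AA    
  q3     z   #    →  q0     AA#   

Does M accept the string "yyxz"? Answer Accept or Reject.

Reject

(q0, yyxz, #)
  read y, top #: go to q1, push AA# → (q1, yxz, AA#)
  read y, top A: go to q0, push AA → (q0, xz, AAA#)
  read x, top A: go to q2, push ε → (q2, z, AA#)
  read z, top A: go to q0, push A → (q0, ε, AA#)
All input consumed; stack is AA#, not empty, and no further ε-move applies.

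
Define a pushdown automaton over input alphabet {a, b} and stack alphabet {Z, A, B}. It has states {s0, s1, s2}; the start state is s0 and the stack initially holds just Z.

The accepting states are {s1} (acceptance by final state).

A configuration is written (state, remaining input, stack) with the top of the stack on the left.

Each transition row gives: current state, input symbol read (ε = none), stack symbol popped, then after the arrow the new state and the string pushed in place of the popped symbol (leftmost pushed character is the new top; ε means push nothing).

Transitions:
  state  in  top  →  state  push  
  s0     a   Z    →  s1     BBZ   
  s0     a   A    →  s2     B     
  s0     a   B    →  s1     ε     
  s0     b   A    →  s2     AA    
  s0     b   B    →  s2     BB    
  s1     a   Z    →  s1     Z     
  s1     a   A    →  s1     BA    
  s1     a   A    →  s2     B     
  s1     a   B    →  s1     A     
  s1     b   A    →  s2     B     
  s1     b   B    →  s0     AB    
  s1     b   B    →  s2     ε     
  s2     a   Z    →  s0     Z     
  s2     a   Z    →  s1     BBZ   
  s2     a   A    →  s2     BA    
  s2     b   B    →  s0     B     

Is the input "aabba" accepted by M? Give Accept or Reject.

One accepting computation: (s0, aabba, Z) ⊢ (s1, abba, BBZ) ⊢ (s1, bba, ABZ) ⊢ (s2, ba, BBZ) ⊢ (s0, a, BBZ) ⊢ (s1, ε, BZ)
All input consumed and state s1 ∈ F.

Accept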